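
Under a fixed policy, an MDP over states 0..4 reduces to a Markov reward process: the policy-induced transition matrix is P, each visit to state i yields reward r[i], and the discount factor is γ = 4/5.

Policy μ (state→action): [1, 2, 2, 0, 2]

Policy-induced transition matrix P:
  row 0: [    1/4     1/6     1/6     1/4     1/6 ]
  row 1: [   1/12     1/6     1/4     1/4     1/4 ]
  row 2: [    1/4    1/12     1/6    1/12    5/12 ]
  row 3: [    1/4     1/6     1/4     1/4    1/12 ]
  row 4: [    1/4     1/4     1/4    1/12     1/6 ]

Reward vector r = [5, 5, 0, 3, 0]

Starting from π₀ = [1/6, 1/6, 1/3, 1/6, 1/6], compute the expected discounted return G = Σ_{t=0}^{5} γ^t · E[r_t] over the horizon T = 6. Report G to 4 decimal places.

t=0: π = [0.1667, 0.1667, 0.3333, 0.1667, 0.1667], E[r] = 2.1667, γ^t·E[r] = 2.166667, running G = 2.166667
t=1: π = [0.2222, 0.1528, 0.2083, 0.1667, 0.2500], E[r] = 2.3750, γ^t·E[r] = 1.900000, running G = 4.066667
t=2: π = [0.2245, 0.1701, 0.2141, 0.1736, 0.2176], E[r] = 2.4942, γ^t·E[r] = 1.596296, running G = 5.662963
t=3: π = [0.2216, 0.1670, 0.2134, 0.1780, 0.2199], E[r] = 2.4771, γ^t·E[r] = 1.268296, running G = 6.931259
t=4: π = [0.2222, 0.1672, 0.2137, 0.1778, 0.2191], E[r] = 2.4802, γ^t·E[r] = 1.015898, running G = 7.947157
t=5: π = [0.2221, 0.1671, 0.2137, 0.1779, 0.2192], E[r] = 2.4798, γ^t·E[r] = 0.812583, running G = 8.759740

G = 8.7597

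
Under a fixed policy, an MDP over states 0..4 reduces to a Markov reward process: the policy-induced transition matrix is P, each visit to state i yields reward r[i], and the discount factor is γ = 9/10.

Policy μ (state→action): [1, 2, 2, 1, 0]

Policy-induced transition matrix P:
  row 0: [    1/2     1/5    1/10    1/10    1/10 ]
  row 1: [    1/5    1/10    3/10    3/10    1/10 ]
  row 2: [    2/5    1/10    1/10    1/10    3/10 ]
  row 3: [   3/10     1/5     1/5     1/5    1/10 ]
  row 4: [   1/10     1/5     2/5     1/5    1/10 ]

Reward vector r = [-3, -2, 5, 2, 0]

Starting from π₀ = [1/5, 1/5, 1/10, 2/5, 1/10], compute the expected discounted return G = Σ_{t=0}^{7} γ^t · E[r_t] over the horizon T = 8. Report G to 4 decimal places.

G = 0.1470

t=0: π = [0.2000, 0.2000, 0.1000, 0.4000, 0.1000], E[r] = 0.3000, γ^t·E[r] = 0.300000, running G = 0.300000
t=1: π = [0.3100, 0.1700, 0.2100, 0.1900, 0.1200], E[r] = 0.1600, γ^t·E[r] = 0.144000, running G = 0.444000
t=2: π = [0.3420, 0.1620, 0.1890, 0.1650, 0.1420], E[r] = -0.0750, γ^t·E[r] = -0.060750, running G = 0.383250
t=3: π = [0.3427, 0.1649, 0.1915, 0.1631, 0.1378], E[r] = -0.0742, γ^t·E[r] = -0.054092, running G = 0.329158
t=4: π = [0.3436, 0.1644, 0.1906, 0.1631, 0.1383], E[r] = -0.0804, γ^t·E[r] = -0.052718, running G = 0.276441
t=5: π = [0.3437, 0.1645, 0.1907, 0.1630, 0.1381], E[r] = -0.0807, γ^t·E[r] = -0.047667, running G = 0.228774
t=6: π = [0.3437, 0.1645, 0.1906, 0.1630, 0.1381], E[r] = -0.0809, γ^t·E[r] = -0.043013, running G = 0.185761
t=7: π = [0.3437, 0.1645, 0.1906, 0.1630, 0.1381], E[r] = -0.0810, γ^t·E[r] = -0.038726, running G = 0.147035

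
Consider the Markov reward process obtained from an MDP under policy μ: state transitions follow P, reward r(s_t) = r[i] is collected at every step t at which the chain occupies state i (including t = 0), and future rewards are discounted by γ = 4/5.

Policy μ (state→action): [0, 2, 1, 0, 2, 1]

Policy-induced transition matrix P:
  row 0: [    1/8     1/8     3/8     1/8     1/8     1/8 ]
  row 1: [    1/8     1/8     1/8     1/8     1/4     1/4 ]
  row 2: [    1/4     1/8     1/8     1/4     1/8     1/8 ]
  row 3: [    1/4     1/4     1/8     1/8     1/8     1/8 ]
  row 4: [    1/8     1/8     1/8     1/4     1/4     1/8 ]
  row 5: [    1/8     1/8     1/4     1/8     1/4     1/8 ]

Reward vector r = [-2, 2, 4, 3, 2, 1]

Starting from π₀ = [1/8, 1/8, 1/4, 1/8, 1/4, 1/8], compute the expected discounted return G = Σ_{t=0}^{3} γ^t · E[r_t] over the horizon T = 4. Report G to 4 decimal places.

t=0: π = [0.1250, 0.1250, 0.2500, 0.1250, 0.2500, 0.1250], E[r] = 2.0000, γ^t·E[r] = 2.000000, running G = 2.000000
t=1: π = [0.1719, 0.1406, 0.1719, 0.1875, 0.1875, 0.1406], E[r] = 1.7031, γ^t·E[r] = 1.362500, running G = 3.362500
t=2: π = [0.1699, 0.1484, 0.1855, 0.1699, 0.1836, 0.1426], E[r] = 1.7188, γ^t·E[r] = 1.100000, running G = 4.462500
t=3: π = [0.1694, 0.1462, 0.1853, 0.1711, 0.1843, 0.1436], E[r] = 1.7205, γ^t·E[r] = 0.880875, running G = 5.343375

G = 5.3434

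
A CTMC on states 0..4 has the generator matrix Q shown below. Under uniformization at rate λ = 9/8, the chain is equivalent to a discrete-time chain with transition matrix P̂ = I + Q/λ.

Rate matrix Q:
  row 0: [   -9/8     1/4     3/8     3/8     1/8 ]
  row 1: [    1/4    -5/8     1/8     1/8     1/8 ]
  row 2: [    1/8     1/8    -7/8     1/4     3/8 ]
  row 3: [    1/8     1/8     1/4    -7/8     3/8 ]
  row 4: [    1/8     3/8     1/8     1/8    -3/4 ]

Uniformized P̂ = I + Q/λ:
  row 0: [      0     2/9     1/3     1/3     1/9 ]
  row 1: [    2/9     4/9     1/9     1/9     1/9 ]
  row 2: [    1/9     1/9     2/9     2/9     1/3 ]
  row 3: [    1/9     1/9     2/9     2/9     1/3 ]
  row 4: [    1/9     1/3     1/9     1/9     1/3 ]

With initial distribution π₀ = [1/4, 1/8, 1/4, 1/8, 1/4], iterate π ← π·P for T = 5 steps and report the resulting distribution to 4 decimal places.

π = [0.1270, 0.2697, 0.1791, 0.1791, 0.2452]

t=0: π = [0.2500, 0.1250, 0.2500, 0.1250, 0.2500]
t=1: π = [0.0972, 0.2361, 0.2083, 0.2083, 0.2500]
t=2: π = [0.1265, 0.2562, 0.1790, 0.1790, 0.2593]
t=3: π = [0.1255, 0.2682, 0.1790, 0.1790, 0.2483]
t=4: π = [0.1270, 0.2696, 0.1788, 0.1788, 0.2458]
t=5: π = [0.1270, 0.2697, 0.1791, 0.1791, 0.2452]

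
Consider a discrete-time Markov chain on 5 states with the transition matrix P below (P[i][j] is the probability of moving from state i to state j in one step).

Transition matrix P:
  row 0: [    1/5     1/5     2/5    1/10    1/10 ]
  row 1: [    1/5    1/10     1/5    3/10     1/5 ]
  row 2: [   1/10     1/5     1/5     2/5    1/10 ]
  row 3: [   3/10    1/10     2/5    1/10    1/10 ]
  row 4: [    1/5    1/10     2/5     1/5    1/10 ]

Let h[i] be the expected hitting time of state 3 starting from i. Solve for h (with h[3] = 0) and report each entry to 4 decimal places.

h = [4.2125, 3.6053, 3.1594, 0.0000, 3.8520]

First-step conditioning: h[3] = 0; for i ≠ 3, h[i] = 1 + Σ_k P[i][k]·h[k].
  h[0] = 1 + 1/5·h[0] + 1/5·h[1] + 2/5·h[2] + 1/10·h[4]
  h[1] = 1 + 1/5·h[0] + 1/10·h[1] + 1/5·h[2] + 1/5·h[4]
  h[2] = 1 + 1/10·h[0] + 1/5·h[1] + 1/5·h[2] + 1/10·h[4]
  h[4] = 1 + 1/5·h[0] + 1/10·h[1] + 2/5·h[2] + 1/10·h[4]
Solving the 4×4 linear system over states ≠ 3 gives exactly h = [2220/527, 1900/527, 1665/527, 0, 2030/527] (h[3] = 0 is the target).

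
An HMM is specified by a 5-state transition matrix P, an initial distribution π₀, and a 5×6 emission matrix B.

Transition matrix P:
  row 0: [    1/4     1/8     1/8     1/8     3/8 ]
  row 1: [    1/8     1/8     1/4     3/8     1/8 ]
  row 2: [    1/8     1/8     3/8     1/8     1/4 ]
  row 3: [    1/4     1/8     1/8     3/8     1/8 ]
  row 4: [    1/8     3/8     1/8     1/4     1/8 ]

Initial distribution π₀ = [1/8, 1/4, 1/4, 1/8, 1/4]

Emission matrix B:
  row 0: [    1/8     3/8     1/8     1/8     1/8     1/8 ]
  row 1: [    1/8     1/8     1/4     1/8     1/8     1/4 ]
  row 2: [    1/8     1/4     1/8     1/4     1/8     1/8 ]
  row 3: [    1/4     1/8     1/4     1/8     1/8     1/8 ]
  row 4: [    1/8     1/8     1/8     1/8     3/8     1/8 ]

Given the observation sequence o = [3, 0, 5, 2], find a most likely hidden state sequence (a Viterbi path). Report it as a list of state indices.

path = [2, 4, 1, 3]

t=0: δ = [1.562e-02, 3.125e-02, 6.250e-02, 1.562e-02, 3.125e-02]  (obs o_0=3)
t=1: δ = [9.766e-04, 1.465e-03, 2.930e-03, 2.930e-03, 1.953e-03]  ψ = [2, 4, 2, 1, 2]  (obs o_1=0)
t=2: δ = [9.155e-05, 1.831e-04, 1.373e-04, 1.373e-04, 9.155e-05]  ψ = [3, 4, 2, 3, 2]  (obs o_2=5)
t=3: δ = [4.292e-06, 8.583e-06, 6.437e-06, 1.717e-05, 4.292e-06]  ψ = [3, 4, 2, 1, 0]  (obs o_3=2)
backtrack: best end state = 3; path = [2, 4, 1, 3]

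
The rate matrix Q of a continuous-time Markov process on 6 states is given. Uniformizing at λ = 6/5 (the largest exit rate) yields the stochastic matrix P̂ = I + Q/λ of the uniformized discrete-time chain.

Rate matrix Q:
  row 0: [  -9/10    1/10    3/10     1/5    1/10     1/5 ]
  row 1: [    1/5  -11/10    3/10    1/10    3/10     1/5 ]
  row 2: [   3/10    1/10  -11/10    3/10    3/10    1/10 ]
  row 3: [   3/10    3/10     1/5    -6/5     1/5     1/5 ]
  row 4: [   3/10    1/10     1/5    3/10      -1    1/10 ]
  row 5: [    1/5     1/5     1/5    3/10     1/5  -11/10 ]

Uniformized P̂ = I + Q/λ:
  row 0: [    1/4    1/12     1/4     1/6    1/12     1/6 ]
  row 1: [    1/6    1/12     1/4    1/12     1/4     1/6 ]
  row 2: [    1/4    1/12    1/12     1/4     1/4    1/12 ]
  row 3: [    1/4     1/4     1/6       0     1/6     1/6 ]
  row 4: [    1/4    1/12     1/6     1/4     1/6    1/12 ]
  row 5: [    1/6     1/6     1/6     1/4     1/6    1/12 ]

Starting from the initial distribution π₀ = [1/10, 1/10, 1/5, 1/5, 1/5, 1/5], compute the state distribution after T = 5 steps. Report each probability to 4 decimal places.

t=0: π = [0.1000, 0.1000, 0.2000, 0.2000, 0.2000, 0.2000]
t=1: π = [0.2250, 0.1333, 0.1667, 0.1750, 0.1833, 0.1167]
t=2: π = [0.2292, 0.1222, 0.1826, 0.1653, 0.1729, 0.1278]
t=3: π = [0.2292, 0.1215, 0.1807, 0.1692, 0.1730, 0.1264]
t=4: π = [0.2293, 0.1221, 0.1808, 0.1683, 0.1728, 0.1267]
t=5: π = [0.2293, 0.1219, 0.1809, 0.1685, 0.1728, 0.1266]

π = [0.2293, 0.1219, 0.1809, 0.1685, 0.1728, 0.1266]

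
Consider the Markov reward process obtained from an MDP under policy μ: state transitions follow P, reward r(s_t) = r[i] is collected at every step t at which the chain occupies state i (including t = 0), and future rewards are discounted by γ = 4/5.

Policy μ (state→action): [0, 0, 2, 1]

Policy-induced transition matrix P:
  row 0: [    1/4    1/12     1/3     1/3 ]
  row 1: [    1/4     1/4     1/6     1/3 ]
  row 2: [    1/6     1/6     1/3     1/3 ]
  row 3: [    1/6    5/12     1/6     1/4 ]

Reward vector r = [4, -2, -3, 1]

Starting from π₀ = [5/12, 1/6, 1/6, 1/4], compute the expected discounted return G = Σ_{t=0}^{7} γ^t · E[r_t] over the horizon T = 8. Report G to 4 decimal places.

G = 0.8232

t=0: π = [0.4167, 0.1667, 0.1667, 0.2500], E[r] = 1.0833, γ^t·E[r] = 1.083333, running G = 1.083333
t=1: π = [0.2153, 0.2083, 0.2639, 0.3125], E[r] = -0.0347, γ^t·E[r] = -0.027778, running G = 1.055556
t=2: π = [0.2020, 0.2442, 0.2465, 0.3073], E[r] = -0.1128, γ^t·E[r] = -0.072222, running G = 0.983333
t=3: π = [0.2038, 0.2470, 0.2414, 0.3077], E[r] = -0.0951, γ^t·E[r] = -0.048716, running G = 0.934617
t=4: π = [0.2042, 0.2472, 0.2409, 0.3077], E[r] = -0.0924, γ^t·E[r] = -0.037839, running G = 0.896779
t=5: π = [0.2043, 0.2472, 0.2409, 0.3077], E[r] = -0.0921, γ^t·E[r] = -0.030166, running G = 0.866613
t=6: π = [0.2043, 0.2472, 0.2409, 0.3077], E[r] = -0.0921, γ^t·E[r] = -0.024131, running G = 0.842482
t=7: π = [0.2043, 0.2472, 0.2409, 0.3077], E[r] = -0.0921, γ^t·E[r] = -0.019305, running G = 0.823177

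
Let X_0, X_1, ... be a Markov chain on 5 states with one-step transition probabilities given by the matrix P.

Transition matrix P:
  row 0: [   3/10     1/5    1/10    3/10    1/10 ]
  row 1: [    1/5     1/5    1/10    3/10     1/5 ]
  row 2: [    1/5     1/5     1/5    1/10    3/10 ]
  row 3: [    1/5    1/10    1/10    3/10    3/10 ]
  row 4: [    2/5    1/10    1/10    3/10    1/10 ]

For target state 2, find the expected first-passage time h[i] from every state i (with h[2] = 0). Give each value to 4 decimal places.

h = [10.0000, 10.0000, 0.0000, 10.0000, 10.0000]

First-step conditioning: h[2] = 0; for i ≠ 2, h[i] = 1 + Σ_k P[i][k]·h[k].
  h[0] = 1 + 3/10·h[0] + 1/5·h[1] + 3/10·h[3] + 1/10·h[4]
  h[1] = 1 + 1/5·h[0] + 1/5·h[1] + 3/10·h[3] + 1/5·h[4]
  h[3] = 1 + 1/5·h[0] + 1/10·h[1] + 3/10·h[3] + 3/10·h[4]
  h[4] = 1 + 2/5·h[0] + 1/10·h[1] + 3/10·h[3] + 1/10·h[4]
Solving the 4×4 linear system over states ≠ 2 gives exactly h = [10, 10, 0, 10, 10] (h[2] = 0 is the target).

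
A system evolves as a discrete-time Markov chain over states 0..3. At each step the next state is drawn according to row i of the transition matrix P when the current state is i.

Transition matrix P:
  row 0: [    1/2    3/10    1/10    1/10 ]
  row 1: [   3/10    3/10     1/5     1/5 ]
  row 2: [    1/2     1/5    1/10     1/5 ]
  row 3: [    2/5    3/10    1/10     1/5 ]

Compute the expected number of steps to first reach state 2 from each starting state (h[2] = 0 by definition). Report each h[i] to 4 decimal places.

h = [7.6923, 6.9231, 0.0000, 7.6923]

First-step conditioning: h[2] = 0; for i ≠ 2, h[i] = 1 + Σ_k P[i][k]·h[k].
  h[0] = 1 + 1/2·h[0] + 3/10·h[1] + 1/10·h[3]
  h[1] = 1 + 3/10·h[0] + 3/10·h[1] + 1/5·h[3]
  h[3] = 1 + 2/5·h[0] + 3/10·h[1] + 1/5·h[3]
Solving the 3×3 linear system over states ≠ 2 gives exactly h = [100/13, 90/13, 0, 100/13] (h[2] = 0 is the target).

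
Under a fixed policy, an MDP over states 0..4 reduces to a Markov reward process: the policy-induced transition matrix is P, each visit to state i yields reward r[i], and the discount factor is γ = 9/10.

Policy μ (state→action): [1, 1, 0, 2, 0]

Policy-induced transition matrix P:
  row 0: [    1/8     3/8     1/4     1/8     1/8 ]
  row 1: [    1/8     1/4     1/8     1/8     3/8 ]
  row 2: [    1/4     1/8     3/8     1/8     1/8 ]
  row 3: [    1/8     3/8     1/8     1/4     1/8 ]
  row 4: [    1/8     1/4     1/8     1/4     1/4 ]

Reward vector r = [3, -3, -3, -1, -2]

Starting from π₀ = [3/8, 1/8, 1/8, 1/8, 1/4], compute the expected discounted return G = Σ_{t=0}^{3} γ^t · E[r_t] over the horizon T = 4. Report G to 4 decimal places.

t=0: π = [0.3750, 0.1250, 0.1250, 0.1250, 0.2500], E[r] = -0.2500, γ^t·E[r] = -0.250000, running G = -0.250000
t=1: π = [0.1406, 0.2969, 0.2031, 0.1719, 0.1875], E[r] = -1.6250, γ^t·E[r] = -1.462500, running G = -1.712500
t=2: π = [0.1504, 0.2637, 0.1934, 0.1699, 0.2227], E[r] = -1.5352, γ^t·E[r] = -1.243477, running G = -2.955977
t=3: π = [0.1492, 0.2659, 0.1921, 0.1741, 0.2188], E[r] = -1.5381, γ^t·E[r] = -1.121265, running G = -4.077241

G = -4.0772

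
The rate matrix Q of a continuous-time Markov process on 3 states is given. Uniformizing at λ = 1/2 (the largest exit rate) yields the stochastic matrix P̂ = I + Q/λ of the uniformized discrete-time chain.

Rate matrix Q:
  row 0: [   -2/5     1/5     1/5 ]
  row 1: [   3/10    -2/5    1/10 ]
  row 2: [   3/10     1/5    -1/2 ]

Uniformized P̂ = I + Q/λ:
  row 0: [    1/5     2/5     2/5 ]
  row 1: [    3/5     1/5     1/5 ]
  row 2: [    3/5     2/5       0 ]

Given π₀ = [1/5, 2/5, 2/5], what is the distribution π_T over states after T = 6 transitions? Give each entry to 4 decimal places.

π = [0.4276, 0.3333, 0.2390]

t=0: π = [0.2000, 0.4000, 0.4000]
t=1: π = [0.5200, 0.3200, 0.1600]
t=2: π = [0.3920, 0.3360, 0.2720]
t=3: π = [0.4432, 0.3328, 0.2240]
t=4: π = [0.4227, 0.3334, 0.2438]
t=5: π = [0.4309, 0.3333, 0.2358]
t=6: π = [0.4276, 0.3333, 0.2390]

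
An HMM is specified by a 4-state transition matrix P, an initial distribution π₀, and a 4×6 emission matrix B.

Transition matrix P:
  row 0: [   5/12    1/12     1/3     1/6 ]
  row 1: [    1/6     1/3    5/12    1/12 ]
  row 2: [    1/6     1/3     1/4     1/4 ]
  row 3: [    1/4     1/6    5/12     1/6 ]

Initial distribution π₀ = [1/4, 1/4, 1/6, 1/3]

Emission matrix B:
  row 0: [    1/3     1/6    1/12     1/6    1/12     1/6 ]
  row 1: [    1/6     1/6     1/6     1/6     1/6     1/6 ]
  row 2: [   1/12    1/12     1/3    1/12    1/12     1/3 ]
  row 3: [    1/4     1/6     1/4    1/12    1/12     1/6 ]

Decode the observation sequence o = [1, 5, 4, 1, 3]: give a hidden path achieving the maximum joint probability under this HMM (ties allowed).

t=0: δ = [4.167e-02, 4.167e-02, 1.389e-02, 5.556e-02]  (obs o_0=1)
t=1: δ = [2.894e-03, 2.315e-03, 7.716e-03, 1.543e-03]  ψ = [0, 1, 3, 3]  (obs o_1=5)
t=2: δ = [1.072e-04, 4.287e-04, 1.608e-04, 1.608e-04]  ψ = [2, 2, 2, 2]  (obs o_2=4)
t=3: δ = [1.191e-05, 2.381e-05, 1.488e-05, 6.698e-06]  ψ = [1, 1, 1, 2]  (obs o_3=1)
t=4: δ = [8.269e-07, 1.323e-06, 8.269e-07, 3.101e-07]  ψ = [0, 1, 1, 2]  (obs o_4=3)
backtrack: best end state = 1; path = [3, 2, 1, 1, 1]

path = [3, 2, 1, 1, 1]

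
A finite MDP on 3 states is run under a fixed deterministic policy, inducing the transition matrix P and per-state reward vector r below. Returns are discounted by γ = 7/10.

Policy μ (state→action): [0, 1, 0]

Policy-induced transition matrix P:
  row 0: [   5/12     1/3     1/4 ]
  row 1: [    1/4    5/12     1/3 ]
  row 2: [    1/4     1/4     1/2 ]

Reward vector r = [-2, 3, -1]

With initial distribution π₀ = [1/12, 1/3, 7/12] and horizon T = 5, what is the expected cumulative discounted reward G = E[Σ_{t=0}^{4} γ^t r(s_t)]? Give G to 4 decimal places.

t=0: π = [0.0833, 0.3333, 0.5833], E[r] = 0.2500, γ^t·E[r] = 0.250000, running G = 0.250000
t=1: π = [0.2639, 0.3125, 0.4236], E[r] = -0.0139, γ^t·E[r] = -0.009722, running G = 0.240278
t=2: π = [0.2940, 0.3241, 0.3819], E[r] = 0.0023, γ^t·E[r] = 0.001134, running G = 0.241412
t=3: π = [0.2990, 0.3285, 0.3725], E[r] = 0.0150, γ^t·E[r] = 0.005161, running G = 0.246573
t=4: π = [0.2998, 0.3297, 0.3705], E[r] = 0.0188, γ^t·E[r] = 0.004523, running G = 0.251096

G = 0.2511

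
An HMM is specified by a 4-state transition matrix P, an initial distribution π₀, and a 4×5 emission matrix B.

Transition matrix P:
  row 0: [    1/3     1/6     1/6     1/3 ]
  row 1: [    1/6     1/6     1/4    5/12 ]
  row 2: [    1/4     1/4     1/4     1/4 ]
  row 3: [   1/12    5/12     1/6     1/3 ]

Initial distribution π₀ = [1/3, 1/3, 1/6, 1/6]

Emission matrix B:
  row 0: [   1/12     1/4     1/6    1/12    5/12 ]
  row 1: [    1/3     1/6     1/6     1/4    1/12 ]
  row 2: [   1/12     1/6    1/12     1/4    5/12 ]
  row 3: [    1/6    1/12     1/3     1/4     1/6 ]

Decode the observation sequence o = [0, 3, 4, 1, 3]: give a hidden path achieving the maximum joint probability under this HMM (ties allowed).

t=0: δ = [2.778e-02, 1.111e-01, 1.389e-02, 2.778e-02]  (obs o_0=0)
t=1: δ = [1.543e-03, 4.630e-03, 6.944e-03, 1.157e-02]  ψ = [1, 1, 1, 1]  (obs o_1=3)
t=2: δ = [7.234e-04, 4.019e-04, 8.038e-04, 6.430e-04]  ψ = [2, 3, 3, 3]  (obs o_2=4)
t=3: δ = [6.028e-05, 4.465e-05, 3.349e-05, 2.009e-05]  ψ = [0, 3, 2, 0]  (obs o_3=1)
t=4: δ = [1.674e-06, 2.512e-06, 2.791e-06, 5.023e-06]  ψ = [0, 0, 1, 0]  (obs o_4=3)
backtrack: best end state = 3; path = [1, 2, 0, 0, 3]

path = [1, 2, 0, 0, 3]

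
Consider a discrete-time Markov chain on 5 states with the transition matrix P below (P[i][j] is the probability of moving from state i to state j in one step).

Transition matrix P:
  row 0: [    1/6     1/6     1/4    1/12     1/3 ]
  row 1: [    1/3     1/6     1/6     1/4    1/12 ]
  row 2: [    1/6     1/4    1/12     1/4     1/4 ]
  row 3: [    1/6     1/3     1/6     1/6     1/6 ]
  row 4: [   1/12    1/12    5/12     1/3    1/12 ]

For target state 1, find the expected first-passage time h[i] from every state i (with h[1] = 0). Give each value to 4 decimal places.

h = [5.0072, 0.0000, 4.5169, 4.1246, 5.0991]

First-step conditioning: h[1] = 0; for i ≠ 1, h[i] = 1 + Σ_k P[i][k]·h[k].
  h[0] = 1 + 1/6·h[0] + 1/4·h[2] + 1/12·h[3] + 1/3·h[4]
  h[2] = 1 + 1/6·h[0] + 1/12·h[2] + 1/4·h[3] + 1/4·h[4]
  h[3] = 1 + 1/6·h[0] + 1/6·h[2] + 1/6·h[3] + 1/6·h[4]
  h[4] = 1 + 1/12·h[0] + 5/12·h[2] + 1/3·h[3] + 1/12·h[4]
Solving the 4×4 linear system over states ≠ 1 gives exactly h = [4902/979, 0, 402/89, 4038/979, 4992/979] (h[1] = 0 is the target).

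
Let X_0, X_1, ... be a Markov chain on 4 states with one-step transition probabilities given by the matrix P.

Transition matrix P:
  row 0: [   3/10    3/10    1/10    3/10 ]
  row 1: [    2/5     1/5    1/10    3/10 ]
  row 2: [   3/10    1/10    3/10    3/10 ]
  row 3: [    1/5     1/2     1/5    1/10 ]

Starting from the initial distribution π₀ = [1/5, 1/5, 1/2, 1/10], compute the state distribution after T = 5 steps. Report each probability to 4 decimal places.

t=0: π = [0.2000, 0.2000, 0.5000, 0.1000]
t=1: π = [0.3100, 0.2000, 0.2100, 0.2800]
t=2: π = [0.2920, 0.2940, 0.1700, 0.2440]
t=3: π = [0.3050, 0.2854, 0.1584, 0.2512]
t=4: π = [0.3034, 0.2900, 0.1568, 0.2498]
t=5: π = [0.3040, 0.2896, 0.1563, 0.2500]

π = [0.3040, 0.2896, 0.1563, 0.2500]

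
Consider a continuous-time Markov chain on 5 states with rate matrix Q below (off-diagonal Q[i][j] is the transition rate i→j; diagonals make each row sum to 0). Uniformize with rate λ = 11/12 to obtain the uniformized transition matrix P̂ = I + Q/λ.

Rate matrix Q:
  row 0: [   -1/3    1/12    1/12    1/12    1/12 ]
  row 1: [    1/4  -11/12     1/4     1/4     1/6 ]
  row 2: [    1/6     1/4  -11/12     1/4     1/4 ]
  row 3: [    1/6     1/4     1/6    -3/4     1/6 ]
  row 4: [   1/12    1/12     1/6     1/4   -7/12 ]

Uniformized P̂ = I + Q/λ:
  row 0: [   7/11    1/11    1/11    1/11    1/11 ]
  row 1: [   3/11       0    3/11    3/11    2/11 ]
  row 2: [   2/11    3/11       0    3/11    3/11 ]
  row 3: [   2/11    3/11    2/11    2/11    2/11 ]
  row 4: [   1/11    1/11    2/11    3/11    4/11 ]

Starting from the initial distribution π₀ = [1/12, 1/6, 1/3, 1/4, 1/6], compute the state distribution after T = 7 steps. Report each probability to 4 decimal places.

t=0: π = [0.0833, 0.1667, 0.3333, 0.2500, 0.1667]
t=1: π = [0.2197, 0.1818, 0.1288, 0.2348, 0.2348]
t=2: π = [0.2769, 0.1405, 0.1550, 0.2114, 0.2163]
t=3: π = [0.3008, 0.1448, 0.1412, 0.2032, 0.2101]
t=4: π = [0.3126, 0.1404, 0.1420, 0.1996, 0.2055]
t=5: π = [0.3180, 0.1402, 0.1404, 0.1977, 0.2037]
t=6: π = [0.3206, 0.1396, 0.1401, 0.1969, 0.2027]
t=7: π = [0.3218, 0.1395, 0.1399, 0.1965, 0.2023]

π = [0.3218, 0.1395, 0.1399, 0.1965, 0.2023]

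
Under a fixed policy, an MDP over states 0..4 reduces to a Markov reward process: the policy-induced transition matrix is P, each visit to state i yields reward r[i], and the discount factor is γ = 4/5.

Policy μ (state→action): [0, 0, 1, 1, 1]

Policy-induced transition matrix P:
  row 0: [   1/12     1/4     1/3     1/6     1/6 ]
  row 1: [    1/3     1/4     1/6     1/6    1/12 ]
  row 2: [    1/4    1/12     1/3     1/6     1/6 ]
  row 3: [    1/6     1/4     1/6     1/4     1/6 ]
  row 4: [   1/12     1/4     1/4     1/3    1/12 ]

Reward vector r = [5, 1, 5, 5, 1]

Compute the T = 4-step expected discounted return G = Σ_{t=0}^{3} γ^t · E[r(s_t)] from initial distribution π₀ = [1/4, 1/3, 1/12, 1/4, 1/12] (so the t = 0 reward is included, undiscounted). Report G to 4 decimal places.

G = 10.3163

t=0: π = [0.2500, 0.3333, 0.0833, 0.2500, 0.0833], E[r] = 3.3333, γ^t·E[r] = 3.333333, running G = 3.333333
t=1: π = [0.2014, 0.2361, 0.2292, 0.2014, 0.1319], E[r] = 3.5278, γ^t·E[r] = 2.822222, running G = 6.155556
t=2: π = [0.1973, 0.2118, 0.2494, 0.2054, 0.1360], E[r] = 3.6088, γ^t·E[r] = 2.309630, running G = 8.465185
t=3: π = [0.1950, 0.2084, 0.2525, 0.2065, 0.1377], E[r] = 3.6155, γ^t·E[r] = 1.851160, running G = 10.316346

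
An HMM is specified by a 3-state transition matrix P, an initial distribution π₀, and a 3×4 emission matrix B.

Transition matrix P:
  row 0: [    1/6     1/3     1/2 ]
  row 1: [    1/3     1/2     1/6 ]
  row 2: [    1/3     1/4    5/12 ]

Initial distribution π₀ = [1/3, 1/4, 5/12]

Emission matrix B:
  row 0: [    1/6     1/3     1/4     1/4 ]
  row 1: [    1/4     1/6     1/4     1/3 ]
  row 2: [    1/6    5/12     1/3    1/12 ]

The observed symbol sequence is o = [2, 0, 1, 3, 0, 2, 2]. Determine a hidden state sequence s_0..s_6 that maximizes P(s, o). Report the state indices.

t=0: δ = [8.333e-02, 6.250e-02, 1.389e-01]  (obs o_0=2)
t=1: δ = [7.716e-03, 8.681e-03, 9.645e-03]  ψ = [2, 2, 2]  (obs o_1=0)
t=2: δ = [1.072e-03, 7.234e-04, 1.674e-03]  ψ = [2, 1, 2]  (obs o_2=1)
t=3: δ = [1.395e-04, 1.395e-04, 5.814e-05]  ψ = [2, 2, 2]  (obs o_3=3)
t=4: δ = [7.752e-06, 1.744e-05, 1.163e-05]  ψ = [1, 1, 0]  (obs o_4=0)
t=5: δ = [1.454e-06, 2.180e-06, 1.615e-06]  ψ = [1, 1, 2]  (obs o_5=2)
t=6: δ = [1.817e-07, 2.725e-07, 2.423e-07]  ψ = [1, 1, 0]  (obs o_6=2)
backtrack: best end state = 1; path = [2, 2, 2, 1, 1, 1, 1]

path = [2, 2, 2, 1, 1, 1, 1]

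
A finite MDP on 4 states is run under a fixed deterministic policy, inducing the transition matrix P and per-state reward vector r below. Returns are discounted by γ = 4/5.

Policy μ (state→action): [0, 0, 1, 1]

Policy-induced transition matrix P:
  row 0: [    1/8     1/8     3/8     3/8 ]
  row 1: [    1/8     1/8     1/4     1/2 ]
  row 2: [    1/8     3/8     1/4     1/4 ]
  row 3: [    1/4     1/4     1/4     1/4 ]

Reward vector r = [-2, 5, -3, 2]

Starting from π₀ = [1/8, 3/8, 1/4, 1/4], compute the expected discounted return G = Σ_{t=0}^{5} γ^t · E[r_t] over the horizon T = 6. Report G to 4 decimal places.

G = 3.2260

t=0: π = [0.1250, 0.3750, 0.2500, 0.2500], E[r] = 1.3750, γ^t·E[r] = 1.375000, running G = 1.375000
t=1: π = [0.1563, 0.2188, 0.2656, 0.3594], E[r] = 0.7031, γ^t·E[r] = 0.562500, running G = 1.937500
t=2: π = [0.1699, 0.2363, 0.2695, 0.3242], E[r] = 0.6816, γ^t·E[r] = 0.436250, running G = 2.373750
t=3: π = [0.1655, 0.2329, 0.2712, 0.3303], E[r] = 0.6804, γ^t·E[r] = 0.348375, running G = 2.722125
t=4: π = [0.1663, 0.2341, 0.2707, 0.3289], E[r] = 0.6837, γ^t·E[r] = 0.280038, running G = 3.002163
t=5: π = [0.1661, 0.2338, 0.2708, 0.3293], E[r] = 0.6830, γ^t·E[r] = 0.223796, running G = 3.225959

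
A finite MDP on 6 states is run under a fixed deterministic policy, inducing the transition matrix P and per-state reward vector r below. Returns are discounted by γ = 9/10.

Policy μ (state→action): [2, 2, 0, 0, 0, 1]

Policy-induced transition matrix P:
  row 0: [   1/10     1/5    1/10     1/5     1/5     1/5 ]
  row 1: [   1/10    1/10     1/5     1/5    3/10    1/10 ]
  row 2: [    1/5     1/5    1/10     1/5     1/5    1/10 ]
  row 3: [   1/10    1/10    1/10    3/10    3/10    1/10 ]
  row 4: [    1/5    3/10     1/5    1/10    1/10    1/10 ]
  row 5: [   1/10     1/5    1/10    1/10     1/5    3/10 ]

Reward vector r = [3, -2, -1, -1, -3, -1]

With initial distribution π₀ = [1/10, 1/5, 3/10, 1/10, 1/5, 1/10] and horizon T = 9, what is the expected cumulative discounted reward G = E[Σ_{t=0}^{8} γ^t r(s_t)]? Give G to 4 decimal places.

t=0: π = [0.1000, 0.2000, 0.3000, 0.1000, 0.2000, 0.1000], E[r] = -1.2000, γ^t·E[r] = -1.200000, running G = -1.200000
t=1: π = [0.1500, 0.1900, 0.1400, 0.1800, 0.2100, 0.1300], E[r] = -1.0100, γ^t·E[r] = -0.909000, running G = -2.109000
t=2: π = [0.1350, 0.1840, 0.1400, 0.1840, 0.2160, 0.1410], E[r] = -1.0760, γ^t·E[r] = -0.871560, running G = -2.980560
t=3: π = [0.1356, 0.1848, 0.1400, 0.1827, 0.2152, 0.1417], E[r] = -1.0728, γ^t·E[r] = -0.782071, running G = -3.762631
t=4: π = [0.1355, 0.1848, 0.1400, 0.1826, 0.2152, 0.1419], E[r] = -1.0732, γ^t·E[r] = -0.704094, running G = -4.466725
t=5: π = [0.1355, 0.1848, 0.1400, 0.1825, 0.2152, 0.1419], E[r] = -1.0731, γ^t·E[r] = -0.633667, running G = -5.100392
t=6: π = [0.1355, 0.1848, 0.1400, 0.1825, 0.2152, 0.1419], E[r] = -1.0731, γ^t·E[r] = -0.570304, running G = -5.670695
t=7: π = [0.1355, 0.1848, 0.1400, 0.1825, 0.2152, 0.1419], E[r] = -1.0731, γ^t·E[r] = -0.513273, running G = -6.183969
t=8: π = [0.1355, 0.1848, 0.1400, 0.1825, 0.2152, 0.1419], E[r] = -1.0731, γ^t·E[r] = -0.461946, running G = -6.645915

G = -6.6459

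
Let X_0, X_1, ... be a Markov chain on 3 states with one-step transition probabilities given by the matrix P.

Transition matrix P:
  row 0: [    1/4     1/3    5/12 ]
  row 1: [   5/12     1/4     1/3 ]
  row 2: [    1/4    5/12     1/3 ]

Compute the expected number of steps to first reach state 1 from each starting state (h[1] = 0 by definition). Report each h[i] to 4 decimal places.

First-step conditioning: h[1] = 0; for i ≠ 1, h[i] = 1 + Σ_k P[i][k]·h[k].
  h[0] = 1 + 1/4·h[0] + 5/12·h[2]
  h[2] = 1 + 1/4·h[0] + 1/3·h[2]
Solving the 2×2 linear system over states ≠ 1 gives exactly h = [52/19, 0, 48/19] (h[1] = 0 is the target).

h = [2.7368, 0.0000, 2.5263]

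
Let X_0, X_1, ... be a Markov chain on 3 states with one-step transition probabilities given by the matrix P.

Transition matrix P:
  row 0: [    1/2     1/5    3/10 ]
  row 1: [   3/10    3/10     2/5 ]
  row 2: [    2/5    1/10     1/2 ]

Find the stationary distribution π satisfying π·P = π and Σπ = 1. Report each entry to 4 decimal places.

Balance equations π_j = Σ_i π_i·P[i][j]:
  π_0 = 1/2·π_0 + 3/10·π_1 + 2/5·π_2
  π_1 = 1/5·π_0 + 3/10·π_1 + 1/10·π_2
  normalize: π_0 + π_1 + π_2 = 1
Solving the linear system gives exactly π = [31/73, 13/73, 29/73].

π = [0.4247, 0.1781, 0.3973]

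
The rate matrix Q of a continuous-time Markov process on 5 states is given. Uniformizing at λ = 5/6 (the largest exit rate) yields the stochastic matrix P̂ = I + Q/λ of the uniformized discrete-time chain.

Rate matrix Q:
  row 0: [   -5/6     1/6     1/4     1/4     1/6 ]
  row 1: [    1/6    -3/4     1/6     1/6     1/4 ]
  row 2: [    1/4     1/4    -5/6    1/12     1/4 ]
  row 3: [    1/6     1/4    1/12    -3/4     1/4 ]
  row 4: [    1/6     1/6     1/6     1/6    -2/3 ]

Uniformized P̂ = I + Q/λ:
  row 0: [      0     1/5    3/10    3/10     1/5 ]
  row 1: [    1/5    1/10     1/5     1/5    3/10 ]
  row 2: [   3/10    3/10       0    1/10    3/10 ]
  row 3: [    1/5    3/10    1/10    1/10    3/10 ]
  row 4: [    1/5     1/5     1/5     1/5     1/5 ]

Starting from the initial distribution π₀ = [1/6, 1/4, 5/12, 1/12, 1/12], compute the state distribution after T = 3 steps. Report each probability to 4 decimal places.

t=0: π = [0.1667, 0.2500, 0.4167, 0.0833, 0.0833]
t=1: π = [0.2083, 0.2250, 0.1250, 0.1667, 0.2750]
t=2: π = [0.1708, 0.2067, 0.1792, 0.1917, 0.2517]
t=3: π = [0.1838, 0.2164, 0.1621, 0.1800, 0.2578]

π = [0.1838, 0.2164, 0.1621, 0.1800, 0.2578]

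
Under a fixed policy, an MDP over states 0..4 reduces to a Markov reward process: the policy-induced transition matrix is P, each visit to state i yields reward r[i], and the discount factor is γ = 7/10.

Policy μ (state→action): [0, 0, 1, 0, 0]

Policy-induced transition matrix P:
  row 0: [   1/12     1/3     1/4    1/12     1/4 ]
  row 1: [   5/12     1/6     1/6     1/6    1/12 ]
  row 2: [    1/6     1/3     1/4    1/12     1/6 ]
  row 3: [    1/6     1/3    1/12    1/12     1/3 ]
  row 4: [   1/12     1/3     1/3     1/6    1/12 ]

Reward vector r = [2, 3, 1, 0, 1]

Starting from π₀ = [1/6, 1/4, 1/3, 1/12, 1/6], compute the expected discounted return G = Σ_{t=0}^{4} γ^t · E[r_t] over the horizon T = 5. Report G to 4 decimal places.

t=0: π = [0.1667, 0.2500, 0.3333, 0.0833, 0.1667], E[r] = 1.5833, γ^t·E[r] = 1.583333, running G = 1.583333
t=1: π = [0.2014, 0.2917, 0.2292, 0.1181, 0.1597], E[r] = 1.6667, γ^t·E[r] = 1.166667, running G = 2.750000
t=2: π = [0.2095, 0.2847, 0.2193, 0.1209, 0.1655], E[r] = 1.6580, γ^t·E[r] = 0.812413, running G = 3.562413
t=3: π = [0.2066, 0.2859, 0.2199, 0.1209, 0.1668], E[r] = 1.6575, γ^t·E[r] = 0.568524, running G = 4.130937
t=4: π = [0.2070, 0.2857, 0.2199, 0.1211, 0.1663], E[r] = 1.6573, γ^t·E[r] = 0.397928, running G = 4.528865

G = 4.5289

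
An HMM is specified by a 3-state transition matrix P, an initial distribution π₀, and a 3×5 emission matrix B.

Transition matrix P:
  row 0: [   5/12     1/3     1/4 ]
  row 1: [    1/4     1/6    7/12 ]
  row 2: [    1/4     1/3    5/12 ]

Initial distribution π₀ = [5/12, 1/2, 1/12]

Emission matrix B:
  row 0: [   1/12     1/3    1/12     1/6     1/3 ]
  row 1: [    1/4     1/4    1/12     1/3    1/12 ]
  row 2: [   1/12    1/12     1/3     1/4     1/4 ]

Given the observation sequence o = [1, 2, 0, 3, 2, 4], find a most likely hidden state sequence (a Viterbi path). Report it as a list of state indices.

path = [1, 2, 1, 2, 2, 2]

t=0: δ = [1.389e-01, 1.250e-01, 6.944e-03]  (obs o_0=1)
t=1: δ = [4.823e-03, 3.858e-03, 2.431e-02]  ψ = [0, 0, 1]  (obs o_1=2)
t=2: δ = [5.064e-04, 2.025e-03, 8.439e-04]  ψ = [2, 2, 2]  (obs o_2=0)
t=3: δ = [8.439e-05, 1.125e-04, 2.954e-04]  ψ = [1, 1, 1]  (obs o_3=3)
t=4: δ = [6.154e-06, 8.205e-06, 4.103e-05]  ψ = [2, 2, 2]  (obs o_4=2)
t=5: δ = [3.419e-06, 1.140e-06, 4.273e-06]  ψ = [2, 2, 2]  (obs o_5=4)
backtrack: best end state = 2; path = [1, 2, 1, 2, 2, 2]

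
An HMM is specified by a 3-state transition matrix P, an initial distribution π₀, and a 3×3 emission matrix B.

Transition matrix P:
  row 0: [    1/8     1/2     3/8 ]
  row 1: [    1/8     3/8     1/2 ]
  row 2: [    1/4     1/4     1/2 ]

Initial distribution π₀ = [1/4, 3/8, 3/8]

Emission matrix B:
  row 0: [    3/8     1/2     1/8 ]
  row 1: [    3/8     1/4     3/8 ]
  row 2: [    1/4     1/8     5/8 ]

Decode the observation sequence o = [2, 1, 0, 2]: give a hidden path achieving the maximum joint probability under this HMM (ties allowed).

path = [2, 0, 1, 2]

t=0: δ = [3.125e-02, 1.406e-01, 2.344e-01]  (obs o_0=2)
t=1: δ = [2.930e-02, 1.465e-02, 1.465e-02]  ψ = [2, 2, 2]  (obs o_1=1)
t=2: δ = [1.373e-03, 5.493e-03, 2.747e-03]  ψ = [0, 0, 0]  (obs o_2=0)
t=3: δ = [8.583e-05, 7.725e-04, 1.717e-03]  ψ = [1, 1, 1]  (obs o_3=2)
backtrack: best end state = 2; path = [2, 0, 1, 2]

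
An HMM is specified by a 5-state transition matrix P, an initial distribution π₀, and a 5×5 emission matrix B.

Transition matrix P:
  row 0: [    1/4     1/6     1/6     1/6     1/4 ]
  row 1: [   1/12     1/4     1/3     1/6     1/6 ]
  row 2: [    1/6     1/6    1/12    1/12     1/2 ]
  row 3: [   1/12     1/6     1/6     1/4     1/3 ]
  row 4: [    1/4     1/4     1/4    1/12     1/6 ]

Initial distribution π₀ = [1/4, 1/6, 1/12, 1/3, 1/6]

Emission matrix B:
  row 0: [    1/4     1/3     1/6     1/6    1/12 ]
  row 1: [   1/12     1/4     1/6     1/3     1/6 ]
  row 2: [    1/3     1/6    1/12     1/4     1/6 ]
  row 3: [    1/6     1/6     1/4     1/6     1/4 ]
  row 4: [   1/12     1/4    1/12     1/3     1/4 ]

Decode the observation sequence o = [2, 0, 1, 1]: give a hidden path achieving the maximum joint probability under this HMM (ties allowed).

t=0: δ = [4.167e-02, 2.778e-02, 6.944e-03, 8.333e-02, 1.389e-02]  (obs o_0=2)
t=1: δ = [2.604e-03, 1.157e-03, 4.630e-03, 3.472e-03, 2.315e-03]  ψ = [0, 3, 3, 3, 3]  (obs o_1=0)
t=2: δ = [2.572e-04, 1.929e-04, 9.645e-05, 1.447e-04, 5.787e-04]  ψ = [2, 2, 3, 3, 2]  (obs o_2=1)
t=3: δ = [4.823e-05, 3.617e-05, 2.411e-05, 8.038e-06, 2.411e-05]  ψ = [4, 4, 4, 4, 4]  (obs o_3=1)
backtrack: best end state = 0; path = [3, 2, 4, 0]

path = [3, 2, 4, 0]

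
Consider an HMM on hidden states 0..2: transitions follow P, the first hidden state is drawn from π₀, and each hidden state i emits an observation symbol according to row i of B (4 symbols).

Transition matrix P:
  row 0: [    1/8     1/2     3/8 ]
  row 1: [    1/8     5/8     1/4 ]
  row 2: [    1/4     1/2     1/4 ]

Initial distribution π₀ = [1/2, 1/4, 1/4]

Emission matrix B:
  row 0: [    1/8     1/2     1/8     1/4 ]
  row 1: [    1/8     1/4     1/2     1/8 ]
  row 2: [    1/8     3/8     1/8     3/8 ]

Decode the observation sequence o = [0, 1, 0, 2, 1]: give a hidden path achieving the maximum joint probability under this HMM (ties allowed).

t=0: δ = [6.250e-02, 3.125e-02, 3.125e-02]  (obs o_0=0)
t=1: δ = [3.906e-03, 7.812e-03, 8.789e-03]  ψ = [0, 0, 0]  (obs o_1=1)
t=2: δ = [2.747e-04, 6.104e-04, 2.747e-04]  ψ = [2, 1, 2]  (obs o_2=0)
t=3: δ = [9.537e-06, 1.907e-04, 1.907e-05]  ψ = [1, 1, 1]  (obs o_3=2)
t=4: δ = [1.192e-05, 2.980e-05, 1.788e-05]  ψ = [1, 1, 1]  (obs o_4=1)
backtrack: best end state = 1; path = [0, 1, 1, 1, 1]

path = [0, 1, 1, 1, 1]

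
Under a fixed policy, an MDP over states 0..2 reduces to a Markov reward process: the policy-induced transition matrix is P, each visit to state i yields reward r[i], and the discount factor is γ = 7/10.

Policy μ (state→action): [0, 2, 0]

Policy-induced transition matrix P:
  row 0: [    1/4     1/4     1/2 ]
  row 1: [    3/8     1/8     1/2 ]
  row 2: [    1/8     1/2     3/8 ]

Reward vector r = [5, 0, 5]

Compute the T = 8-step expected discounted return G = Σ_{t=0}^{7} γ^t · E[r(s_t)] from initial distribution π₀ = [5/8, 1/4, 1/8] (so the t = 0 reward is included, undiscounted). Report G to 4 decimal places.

t=0: π = [0.6250, 0.2500, 0.1250], E[r] = 3.7500, γ^t·E[r] = 3.750000, running G = 3.750000
t=1: π = [0.2656, 0.2500, 0.4844], E[r] = 3.7500, γ^t·E[r] = 2.625000, running G = 6.375000
t=2: π = [0.2207, 0.3398, 0.4395], E[r] = 3.3008, γ^t·E[r] = 1.617383, running G = 7.992383
t=3: π = [0.2375, 0.3174, 0.4451], E[r] = 3.4131, γ^t·E[r] = 1.170688, running G = 9.163071
t=4: π = [0.2340, 0.3216, 0.4444], E[r] = 3.3920, γ^t·E[r] = 0.814426, running G = 9.977497
t=5: π = [0.2347, 0.3209, 0.4445], E[r] = 3.3955, γ^t·E[r] = 0.570688, running G = 10.548186
t=6: π = [0.2346, 0.3210, 0.4444], E[r] = 3.3950, γ^t·E[r] = 0.399417, running G = 10.947603
t=7: π = [0.2346, 0.3210, 0.4444], E[r] = 3.3951, γ^t·E[r] = 0.279599, running G = 11.227202

G = 11.2272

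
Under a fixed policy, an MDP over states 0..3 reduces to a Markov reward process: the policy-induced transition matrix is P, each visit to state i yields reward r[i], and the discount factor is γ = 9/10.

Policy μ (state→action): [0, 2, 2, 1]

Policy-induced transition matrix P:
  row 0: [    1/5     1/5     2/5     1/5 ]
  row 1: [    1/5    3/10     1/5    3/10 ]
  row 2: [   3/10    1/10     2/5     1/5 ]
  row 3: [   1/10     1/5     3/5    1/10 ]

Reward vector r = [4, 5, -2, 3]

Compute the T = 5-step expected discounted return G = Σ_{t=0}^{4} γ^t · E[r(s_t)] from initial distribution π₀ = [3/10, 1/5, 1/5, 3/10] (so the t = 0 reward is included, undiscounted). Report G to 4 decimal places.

t=0: π = [0.3000, 0.2000, 0.2000, 0.3000], E[r] = 2.7000, γ^t·E[r] = 2.700000, running G = 2.700000
t=1: π = [0.1900, 0.2000, 0.4200, 0.1900], E[r] = 1.4900, γ^t·E[r] = 1.341000, running G = 4.041000
t=2: π = [0.2230, 0.1780, 0.3980, 0.2010], E[r] = 1.5890, γ^t·E[r] = 1.287090, running G = 5.328090
t=3: π = [0.2197, 0.1780, 0.4046, 0.1977], E[r] = 1.5527, γ^t·E[r] = 1.131918, running G = 6.460008
t=4: π = [0.2207, 0.1773, 0.4039, 0.1980], E[r] = 1.5557, γ^t·E[r] = 1.020675, running G = 7.480683

G = 7.4807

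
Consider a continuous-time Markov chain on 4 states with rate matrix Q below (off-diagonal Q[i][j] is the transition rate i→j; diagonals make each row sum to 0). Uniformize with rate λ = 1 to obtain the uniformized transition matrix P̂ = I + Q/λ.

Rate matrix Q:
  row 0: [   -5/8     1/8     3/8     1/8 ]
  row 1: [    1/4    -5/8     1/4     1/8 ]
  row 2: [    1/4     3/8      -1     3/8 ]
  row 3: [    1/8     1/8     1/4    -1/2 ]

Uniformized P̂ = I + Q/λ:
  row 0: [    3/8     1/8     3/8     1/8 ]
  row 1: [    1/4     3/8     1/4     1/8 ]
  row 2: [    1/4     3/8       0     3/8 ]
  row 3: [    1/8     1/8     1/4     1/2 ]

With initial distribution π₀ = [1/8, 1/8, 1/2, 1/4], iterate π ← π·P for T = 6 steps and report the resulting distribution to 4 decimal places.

t=0: π = [0.1250, 0.1250, 0.5000, 0.2500]
t=1: π = [0.2344, 0.2813, 0.1406, 0.3438]
t=2: π = [0.2363, 0.2305, 0.2441, 0.2891]
t=3: π = [0.2434, 0.2437, 0.2185, 0.2944]
t=4: π = [0.2436, 0.2405, 0.2258, 0.2900]
t=5: π = [0.2442, 0.2416, 0.2240, 0.2902]
t=6: π = [0.2442, 0.2414, 0.2245, 0.2898]

π = [0.2442, 0.2414, 0.2245, 0.2898]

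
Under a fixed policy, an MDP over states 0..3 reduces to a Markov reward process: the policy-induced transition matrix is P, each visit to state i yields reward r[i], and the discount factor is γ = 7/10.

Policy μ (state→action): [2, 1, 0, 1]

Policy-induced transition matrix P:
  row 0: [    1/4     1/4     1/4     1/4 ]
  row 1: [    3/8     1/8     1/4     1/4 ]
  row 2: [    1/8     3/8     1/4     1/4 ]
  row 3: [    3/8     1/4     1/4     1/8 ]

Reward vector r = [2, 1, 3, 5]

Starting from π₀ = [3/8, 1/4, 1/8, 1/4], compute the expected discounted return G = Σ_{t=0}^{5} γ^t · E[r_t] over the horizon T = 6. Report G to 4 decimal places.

G = 7.8048

t=0: π = [0.3750, 0.2500, 0.1250, 0.2500], E[r] = 2.6250, γ^t·E[r] = 2.625000, running G = 2.625000
t=1: π = [0.2969, 0.2344, 0.2500, 0.2188], E[r] = 2.6719, γ^t·E[r] = 1.870313, running G = 4.495313
t=2: π = [0.2754, 0.2520, 0.2500, 0.2227], E[r] = 2.6660, γ^t·E[r] = 1.306348, running G = 5.801660
t=3: π = [0.2781, 0.2498, 0.2500, 0.2222], E[r] = 2.6667, γ^t·E[r] = 0.914695, running G = 6.716355
t=4: π = [0.2777, 0.2500, 0.2500, 0.2222], E[r] = 2.6667, γ^t·E[r] = 0.640264, running G = 7.356619
t=5: π = [0.2778, 0.2500, 0.2500, 0.2222], E[r] = 2.6667, γ^t·E[r] = 0.448187, running G = 7.804806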